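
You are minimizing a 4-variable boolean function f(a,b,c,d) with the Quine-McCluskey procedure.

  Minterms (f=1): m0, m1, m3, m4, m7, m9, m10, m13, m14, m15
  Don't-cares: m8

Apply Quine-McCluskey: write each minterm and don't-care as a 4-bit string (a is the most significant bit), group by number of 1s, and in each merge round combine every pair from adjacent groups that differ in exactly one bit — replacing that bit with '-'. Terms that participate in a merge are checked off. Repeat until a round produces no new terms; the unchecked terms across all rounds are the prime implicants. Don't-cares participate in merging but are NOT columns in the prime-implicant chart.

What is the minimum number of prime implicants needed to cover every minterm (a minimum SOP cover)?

5

Round 0: 0000✓ 0001✓ 0011✓ 0100✓ 0111✓ 1000✓ 1001✓ 1010✓ 1101✓ 1110✓ 1111✓
Round 1: -000✓ -001✓ -111 0-00 0-11 00-1 000-✓ 1-01 1-10 10-0 100-✓ 11-1 111-
Round 2: -00-
PIs = {-00-, -111, 0-00, 0-11, 00-1, 1-01, 1-10, 10-0, 11-1, 111-}
Coverage chart:
  m0: -00-,0-00
  m1: -00-,00-1
  m3: 0-11,00-1
  m4: 0-00 ←essential
  m7: -111,0-11
  m9: -00-,1-01
  m10: 1-10,10-0
  m13: 1-01,11-1
  m14: 1-10,111-
  m15: -111,11-1,111-
Essential: 0-00
Petrick residual → -00-, 0-11, 1-10, 11-1
Min cover (5 terms): b'c' + a'c'd' + a'cd + acd' + abd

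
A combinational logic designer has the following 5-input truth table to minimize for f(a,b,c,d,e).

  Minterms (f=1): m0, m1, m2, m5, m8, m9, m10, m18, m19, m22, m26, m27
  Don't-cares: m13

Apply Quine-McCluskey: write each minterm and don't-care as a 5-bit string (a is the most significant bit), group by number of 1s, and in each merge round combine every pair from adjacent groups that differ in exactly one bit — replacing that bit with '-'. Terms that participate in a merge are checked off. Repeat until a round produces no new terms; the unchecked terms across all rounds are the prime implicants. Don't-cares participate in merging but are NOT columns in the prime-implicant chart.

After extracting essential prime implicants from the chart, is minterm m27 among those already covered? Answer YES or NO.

YES

size-2^0 implicants → 00000(✓)  00001(✓)  00010(✓)  00101(✓)  01000(✓)  01001(✓)  01010(✓)  01101(✓)  10010(✓)  10011(✓)  10110(✓)  11010(✓)  11011(✓)
size-2^1 implicants → -0010(✓)  -1010(✓)  0-000(✓)  0-001(✓)  0-010(✓)  0-101(✓)  00-01(✓)  000-0(✓)  0000-(✓)  01-01(✓)  010-0(✓)  0100-(✓)  1-010(✓)  1-011(✓)  10-10  1001-(✓)  1101-(✓)
size-2^2 implicants → --010  0--01  0-0-0  0-00-  1-01-
Unchecked terms (primes): --010, 0--01, 0-0-0, 0-00-, 1-01-, 10-10
Minterm coverage:
  m0 ⊆ 0-0-0,0-00-
  m1 ⊆ 0--01,0-00-
  m2 ⊆ --010,0-0-0
  m5 ⊆ 0--01 [E]
  m8 ⊆ 0-0-0,0-00-
  m9 ⊆ 0--01,0-00-
  m10 ⊆ --010,0-0-0
  m18 ⊆ --010,1-01-,10-10
  m19 ⊆ 1-01- [E]
  m22 ⊆ 10-10 [E]
  m26 ⊆ --010,1-01-
  m27 ⊆ 1-01- [E]
E = {0--01, 1-01-, 10-10}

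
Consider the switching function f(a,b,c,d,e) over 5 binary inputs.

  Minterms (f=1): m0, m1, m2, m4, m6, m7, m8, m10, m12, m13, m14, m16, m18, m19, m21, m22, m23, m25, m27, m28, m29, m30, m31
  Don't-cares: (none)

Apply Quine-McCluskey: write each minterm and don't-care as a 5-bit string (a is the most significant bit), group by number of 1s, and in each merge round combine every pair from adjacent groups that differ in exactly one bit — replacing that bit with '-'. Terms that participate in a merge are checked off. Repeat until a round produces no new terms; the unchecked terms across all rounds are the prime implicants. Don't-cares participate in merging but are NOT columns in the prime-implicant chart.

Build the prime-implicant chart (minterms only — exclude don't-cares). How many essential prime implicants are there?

[col 0] 00000*, 00001*, 00010*, 00100*, 00110*, 00111*, 01000*, 01010*, 01100*, 01101*, 01110*, 10000*, 10010*, 10011*, 10101*, 10110*, 10111*, 11001*, 11011*, 11100*, 11101*, 11110*, 11111*
[col 1] -0000*, -0010*, -0110*, -0111*, -1100*, -1101*, -1110*, 0-000*, 0-010*, 0-100*, 0-110*, 00-00*, 00-10*, 000-0*, 0000-, 001-0*, 0011-*, 01-00*, 01-10*, 010-0*, 011-0*, 0110-*, 1-011*, 1-101*, 1-110*, 1-111*, 10-10*, 10-11*, 100-0*, 1001-*, 101-1*, 1011-*, 11-01*, 11-11*, 110-1*, 111-0*, 111-1*, 1110-*, 1111-*
[col 2] --110, -0-10, -00-0, -011-, -11-0, -110-, 0--00*, 0--10*, 0-0-0*, 0-1-0*, 00--0*, 01--0*, 1--11, 1-1-1, 1-11-, 10-1-, 11--1, 111--
[col 3] 0---0
Prime implicants: --110, -0-10, -00-0, -011-, -11-0, -110-, 0---0, 0000-, 1--11, 1-1-1, 1-11-, 10-1-, 11--1, 111--
PI chart (minterm → PIs covering it):
  0 | -00-0,0---0,0000-
  1 | 0000-  (sole → essential)
  2 | -0-10,-00-0,0---0
  4 | 0---0  (sole → essential)
  6 | --110,-0-10,-011-,0---0
  7 | -011-  (sole → essential)
  8 | 0---0  (sole → essential)
  10 | 0---0  (sole → essential)
  12 | -11-0,-110-,0---0
  13 | -110-  (sole → essential)
  14 | --110,-11-0,0---0
  16 | -00-0  (sole → essential)
  18 | -0-10,-00-0,10-1-
  19 | 1--11,10-1-
  21 | 1-1-1  (sole → essential)
  22 | --110,-0-10,-011-,1-11-,10-1-
  23 | -011-,1--11,1-1-1,1-11-,10-1-
  25 | 11--1  (sole → essential)
  27 | 1--11,11--1
  28 | -11-0,-110-,111--
  29 | -110-,1-1-1,11--1,111--
  30 | --110,-11-0,1-11-,111--
  31 | 1--11,1-1-1,1-11-,11--1,111--
Essential prime implicants: -00-0, -011-, -110-, 0---0, 0000-, 1-1-1, 11--1

7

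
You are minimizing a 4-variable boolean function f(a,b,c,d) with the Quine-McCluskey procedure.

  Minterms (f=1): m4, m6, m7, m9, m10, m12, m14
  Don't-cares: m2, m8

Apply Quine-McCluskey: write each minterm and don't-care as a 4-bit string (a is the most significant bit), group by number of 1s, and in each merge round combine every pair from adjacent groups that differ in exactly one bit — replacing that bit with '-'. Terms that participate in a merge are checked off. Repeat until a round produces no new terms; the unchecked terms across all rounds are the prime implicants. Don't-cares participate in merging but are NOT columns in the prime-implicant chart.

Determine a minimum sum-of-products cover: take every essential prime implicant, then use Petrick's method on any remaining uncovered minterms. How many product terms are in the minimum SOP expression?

4

[col 0] 0010*, 0100*, 0110*, 0111*, 1000*, 1001*, 1010*, 1100*, 1110*
[col 1] -010*, -100*, -110*, 0-10*, 01-0*, 011-, 1-00*, 1-10*, 10-0*, 100-, 11-0*
[col 2] --10, -1-0, 1--0
Prime implicants: --10, -1-0, 011-, 1--0, 100-
PI chart (minterm → PIs covering it):
  4 | -1-0  (sole → essential)
  6 | --10,-1-0,011-
  7 | 011-  (sole → essential)
  9 | 100-  (sole → essential)
  10 | --10,1--0
  12 | -1-0,1--0
  14 | --10,-1-0,1--0
Essential prime implicants: -1-0, 011-, 100-
Petrick residual → --10
Minimum SOP uses 4 PIs: cd' + bd' + a'bc + ab'c'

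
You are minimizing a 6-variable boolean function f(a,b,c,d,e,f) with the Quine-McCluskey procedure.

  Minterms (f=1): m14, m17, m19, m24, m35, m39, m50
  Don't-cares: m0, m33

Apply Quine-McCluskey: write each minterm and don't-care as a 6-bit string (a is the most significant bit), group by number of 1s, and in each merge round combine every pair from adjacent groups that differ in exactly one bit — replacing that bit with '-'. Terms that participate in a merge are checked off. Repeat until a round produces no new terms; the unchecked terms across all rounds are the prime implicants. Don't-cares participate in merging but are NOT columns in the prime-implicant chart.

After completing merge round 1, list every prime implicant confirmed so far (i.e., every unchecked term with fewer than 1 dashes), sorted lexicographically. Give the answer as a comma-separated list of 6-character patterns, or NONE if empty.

[col 0] 000000, 001110, 010001*, 010011*, 011000, 100001*, 100011*, 100111*, 110010
[col 1] 0100-1, 100-11, 1000-1
Prime implicants: 000000, 001110, 0100-1, 011000, 100-11, 1000-1, 110010

000000, 001110, 011000, 110010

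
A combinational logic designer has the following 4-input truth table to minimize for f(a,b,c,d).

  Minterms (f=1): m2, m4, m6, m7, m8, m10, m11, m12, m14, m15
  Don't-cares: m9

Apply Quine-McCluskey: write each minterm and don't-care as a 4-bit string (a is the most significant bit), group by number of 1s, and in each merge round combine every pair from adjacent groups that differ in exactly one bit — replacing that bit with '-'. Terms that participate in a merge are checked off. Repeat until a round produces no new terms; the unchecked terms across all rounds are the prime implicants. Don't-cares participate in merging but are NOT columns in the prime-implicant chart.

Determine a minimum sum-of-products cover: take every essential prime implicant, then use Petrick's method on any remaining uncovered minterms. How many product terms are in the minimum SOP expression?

4

[col 0] 0010*, 0100*, 0110*, 0111*, 1000*, 1001*, 1010*, 1011*, 1100*, 1110*, 1111*
[col 1] -010*, -100*, -110*, -111*, 0-10*, 01-0*, 011-*, 1-00*, 1-10*, 1-11*, 10-0*, 10-1*, 100-*, 101-*, 11-0*, 111-*
[col 2] --10, -1-0, -11-, 1--0, 1-1-, 10--
Prime implicants: --10, -1-0, -11-, 1--0, 1-1-, 10--
PI chart (minterm → PIs covering it):
  2 | --10  (sole → essential)
  4 | -1-0  (sole → essential)
  6 | --10,-1-0,-11-
  7 | -11-  (sole → essential)
  8 | 1--0,10--
  10 | --10,1--0,1-1-,10--
  11 | 1-1-,10--
  12 | -1-0,1--0
  14 | --10,-1-0,-11-,1--0,1-1-
  15 | -11-,1-1-
Essential prime implicants: --10, -1-0, -11-
Petrick residual → 10--
Minimum SOP uses 4 PIs: cd' + bd' + bc + ab'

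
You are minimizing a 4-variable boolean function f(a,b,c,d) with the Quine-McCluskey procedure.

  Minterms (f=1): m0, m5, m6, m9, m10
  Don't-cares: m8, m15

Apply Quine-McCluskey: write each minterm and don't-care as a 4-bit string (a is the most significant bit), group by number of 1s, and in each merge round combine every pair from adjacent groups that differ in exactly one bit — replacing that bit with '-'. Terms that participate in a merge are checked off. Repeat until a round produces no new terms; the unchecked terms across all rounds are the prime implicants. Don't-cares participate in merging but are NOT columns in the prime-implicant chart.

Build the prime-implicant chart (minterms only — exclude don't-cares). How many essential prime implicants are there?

5

size-2^0 implicants → 0000(✓)  0101  0110  1000(✓)  1001(✓)  1010(✓)  1111
size-2^1 implicants → -000  10-0  100-
Unchecked terms (primes): -000, 0101, 0110, 10-0, 100-, 1111
Minterm coverage:
  m0 ⊆ -000 [E]
  m5 ⊆ 0101 [E]
  m6 ⊆ 0110 [E]
  m9 ⊆ 100- [E]
  m10 ⊆ 10-0 [E]
E = {-000, 0101, 0110, 10-0, 100-}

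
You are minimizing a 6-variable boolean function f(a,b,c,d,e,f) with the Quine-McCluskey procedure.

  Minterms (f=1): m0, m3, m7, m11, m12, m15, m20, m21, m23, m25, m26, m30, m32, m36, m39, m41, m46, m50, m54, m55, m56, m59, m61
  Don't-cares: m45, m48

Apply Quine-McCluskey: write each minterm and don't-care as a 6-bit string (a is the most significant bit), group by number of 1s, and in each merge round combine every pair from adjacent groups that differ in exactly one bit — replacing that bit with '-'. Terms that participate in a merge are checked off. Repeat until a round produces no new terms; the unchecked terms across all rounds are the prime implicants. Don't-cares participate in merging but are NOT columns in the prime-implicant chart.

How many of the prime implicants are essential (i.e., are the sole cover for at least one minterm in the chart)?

13

Round 0: 000000✓ 000011✓ 000111✓ 001011✓ 001100 001111✓ 010100✓ 010101✓ 010111✓ 011001 011010✓ 011110✓ 100000✓ 100100✓ 100111✓ 101001✓ 101101✓ 101110 110000✓ 110010✓ 110110✓ 110111✓ 111000✓ 111011 111101✓
Round 1: -00000 -00111✓ -10111✓ 0-0111✓ 00-011✓ 00-111✓ 000-11✓ 001-11✓ 0101-1 01010- 011-10 1-0000 1-0111✓ 1-1101 100-00 101-01 11-000 110-10 1100-0 11011-
Round 2: --0111 00--11
PIs = {--0111, -00000, 00--11, 001100, 0101-1, 01010-, 011-10, 011001, 1-0000, 1-1101, 100-00, 101-01, 101110, 11-000, 110-10, 1100-0, 11011-, 111011}
Coverage chart:
  m0: -00000 ←essential
  m3: 00--11 ←essential
  m7: --0111,00--11
  m11: 00--11 ←essential
  m12: 001100 ←essential
  m15: 00--11 ←essential
  m20: 01010- ←essential
  m21: 0101-1,01010-
  m23: --0111,0101-1
  m25: 011001 ←essential
  m26: 011-10 ←essential
  m30: 011-10 ←essential
  m32: -00000,1-0000,100-00
  m36: 100-00 ←essential
  m39: --0111 ←essential
  m41: 101-01 ←essential
  m46: 101110 ←essential
  m50: 110-10,1100-0
  m54: 110-10,11011-
  m55: --0111,11011-
  m56: 11-000 ←essential
  m59: 111011 ←essential
  m61: 1-1101 ←essential
Essential: --0111, -00000, 00--11, 001100, 01010-, 011-10, 011001, 1-1101, 100-00, 101-01, 101110, 11-000, 111011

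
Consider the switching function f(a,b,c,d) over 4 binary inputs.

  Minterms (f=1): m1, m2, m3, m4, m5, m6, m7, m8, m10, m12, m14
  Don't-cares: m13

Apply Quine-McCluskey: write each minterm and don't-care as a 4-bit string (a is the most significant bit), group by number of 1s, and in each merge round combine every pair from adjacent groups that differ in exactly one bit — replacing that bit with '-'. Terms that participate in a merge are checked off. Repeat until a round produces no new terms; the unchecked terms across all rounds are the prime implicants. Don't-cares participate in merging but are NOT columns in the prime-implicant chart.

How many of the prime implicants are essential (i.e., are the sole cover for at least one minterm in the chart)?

size-2^0 implicants → 0001(✓)  0010(✓)  0011(✓)  0100(✓)  0101(✓)  0110(✓)  0111(✓)  1000(✓)  1010(✓)  1100(✓)  1101(✓)  1110(✓)
size-2^1 implicants → -010(✓)  -100(✓)  -101(✓)  -110(✓)  0-01(✓)  0-10(✓)  0-11(✓)  00-1(✓)  001-(✓)  01-0(✓)  01-1(✓)  010-(✓)  011-(✓)  1-00(✓)  1-10(✓)  10-0(✓)  11-0(✓)  110-(✓)
size-2^2 implicants → --10  -1-0  -10-  0--1  0-1-  01--  1--0
Unchecked terms (primes): --10, -1-0, -10-, 0--1, 0-1-, 01--, 1--0
Minterm coverage:
  m1 ⊆ 0--1 [E]
  m2 ⊆ --10,0-1-
  m3 ⊆ 0--1,0-1-
  m4 ⊆ -1-0,-10-,01--
  m5 ⊆ -10-,0--1,01--
  m6 ⊆ --10,-1-0,0-1-,01--
  m7 ⊆ 0--1,0-1-,01--
  m8 ⊆ 1--0 [E]
  m10 ⊆ --10,1--0
  m12 ⊆ -1-0,-10-,1--0
  m14 ⊆ --10,-1-0,1--0
E = {0--1, 1--0}

2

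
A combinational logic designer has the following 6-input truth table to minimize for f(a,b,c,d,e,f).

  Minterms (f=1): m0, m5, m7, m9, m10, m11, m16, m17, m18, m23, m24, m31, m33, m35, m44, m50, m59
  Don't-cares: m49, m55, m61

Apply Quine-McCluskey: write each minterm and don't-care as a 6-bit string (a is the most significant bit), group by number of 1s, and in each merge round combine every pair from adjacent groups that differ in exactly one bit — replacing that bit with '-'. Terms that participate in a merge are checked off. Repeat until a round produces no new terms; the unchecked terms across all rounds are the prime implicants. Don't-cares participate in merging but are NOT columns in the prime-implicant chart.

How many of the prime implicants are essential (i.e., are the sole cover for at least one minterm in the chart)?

10

[col 0] 000000*, 000101*, 000111*, 001001*, 001010*, 001011*, 010000*, 010001*, 010010*, 010111*, 011000*, 011111*, 100001*, 100011*, 101100, 110001*, 110010*, 110111*, 111011, 111101
[col 1] -10001, -10010, -10111, 0-0000, 0-0111, 0001-1, 0010-1, 00101-, 01-000, 01-111, 0100-0, 01000-, 1-0001, 1000-1
Prime implicants: -10001, -10010, -10111, 0-0000, 0-0111, 0001-1, 0010-1, 00101-, 01-000, 01-111, 0100-0, 01000-, 1-0001, 1000-1, 101100, 111011, 111101
PI chart (minterm → PIs covering it):
  0 | 0-0000  (sole → essential)
  5 | 0001-1  (sole → essential)
  7 | 0-0111,0001-1
  9 | 0010-1  (sole → essential)
  10 | 00101-  (sole → essential)
  11 | 0010-1,00101-
  16 | 0-0000,01-000,0100-0,01000-
  17 | -10001,01000-
  18 | -10010,0100-0
  23 | -10111,0-0111,01-111
  24 | 01-000  (sole → essential)
  31 | 01-111  (sole → essential)
  33 | 1-0001,1000-1
  35 | 1000-1  (sole → essential)
  44 | 101100  (sole → essential)
  50 | -10010  (sole → essential)
  59 | 111011  (sole → essential)
Essential prime implicants: -10010, 0-0000, 0001-1, 0010-1, 00101-, 01-000, 01-111, 1000-1, 101100, 111011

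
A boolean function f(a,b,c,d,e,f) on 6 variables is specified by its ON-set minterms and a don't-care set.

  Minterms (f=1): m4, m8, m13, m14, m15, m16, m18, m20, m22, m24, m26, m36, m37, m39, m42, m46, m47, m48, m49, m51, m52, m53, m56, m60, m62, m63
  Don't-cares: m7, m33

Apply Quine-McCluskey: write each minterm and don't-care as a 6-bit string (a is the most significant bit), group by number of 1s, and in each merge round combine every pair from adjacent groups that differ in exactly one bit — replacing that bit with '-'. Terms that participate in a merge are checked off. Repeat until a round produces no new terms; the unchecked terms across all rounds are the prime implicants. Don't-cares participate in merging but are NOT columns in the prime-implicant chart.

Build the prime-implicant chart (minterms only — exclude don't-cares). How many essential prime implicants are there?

[col 0] 000100*, 000111*, 001000*, 001101*, 001110*, 001111*, 010000*, 010010*, 010100*, 010110*, 011000*, 011010*, 100001*, 100100*, 100101*, 100111*, 101010*, 101110*, 101111*, 110000*, 110001*, 110011*, 110100*, 110101*, 111000*, 111100*, 111110*, 111111*
[col 1] -00100*, -00111*, -01110*, -01111*, -10000*, -10100*, -11000*, 0-0100*, 0-1000, 00-111*, 0011-1, 00111-*, 01-000*, 01-010*, 010-00*, 010-10*, 0100-0*, 0101-0*, 0110-0*, 1-0001*, 1-0100*, 1-0101*, 1-1110*, 1-1111*, 10-111*, 100-01*, 1001-1, 10010-*, 101-10, 10111-*, 11-000*, 11-100*, 110-00*, 110-01*, 1100-1, 11000-*, 11010-*, 111-00*, 1111-0, 11111-*
[col 2] --0100, -0-111, -0111-, -1-000, -10-00, 01-0-0, 010--0, 1-0-01, 1-010-, 1-111-, 11--00, 110-0-
Prime implicants: --0100, -0-111, -0111-, -1-000, -10-00, 0-1000, 0011-1, 01-0-0, 010--0, 1-0-01, 1-010-, 1-111-, 1001-1, 101-10, 11--00, 110-0-, 1100-1, 1111-0
PI chart (minterm → PIs covering it):
  4 | --0100  (sole → essential)
  8 | 0-1000  (sole → essential)
  13 | 0011-1  (sole → essential)
  14 | -0111-  (sole → essential)
  15 | -0-111,-0111-,0011-1
  16 | -1-000,-10-00,01-0-0,010--0
  18 | 01-0-0,010--0
  20 | --0100,-10-00,010--0
  22 | 010--0  (sole → essential)
  24 | -1-000,0-1000,01-0-0
  26 | 01-0-0  (sole → essential)
  36 | --0100,1-010-
  37 | 1-0-01,1-010-,1001-1
  39 | -0-111,1001-1
  42 | 101-10  (sole → essential)
  46 | -0111-,1-111-,101-10
  47 | -0-111,-0111-,1-111-
  48 | -1-000,-10-00,11--00,110-0-
  49 | 1-0-01,110-0-,1100-1
  51 | 1100-1  (sole → essential)
  52 | --0100,-10-00,1-010-,11--00,110-0-
  53 | 1-0-01,1-010-,110-0-
  56 | -1-000,11--00
  60 | 11--00,1111-0
  62 | 1-111-,1111-0
  63 | 1-111-  (sole → essential)
Essential prime implicants: --0100, -0111-, 0-1000, 0011-1, 01-0-0, 010--0, 1-111-, 101-10, 1100-1

9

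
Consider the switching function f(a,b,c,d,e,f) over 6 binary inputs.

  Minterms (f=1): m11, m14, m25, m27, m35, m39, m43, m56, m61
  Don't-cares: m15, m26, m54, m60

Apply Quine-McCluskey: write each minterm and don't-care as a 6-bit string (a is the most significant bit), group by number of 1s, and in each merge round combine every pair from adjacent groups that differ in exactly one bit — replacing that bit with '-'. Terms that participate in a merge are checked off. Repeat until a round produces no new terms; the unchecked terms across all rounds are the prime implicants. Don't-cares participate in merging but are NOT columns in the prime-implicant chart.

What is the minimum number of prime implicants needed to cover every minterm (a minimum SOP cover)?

size-2^0 implicants → 001011(✓)  001110(✓)  001111(✓)  011001(✓)  011010(✓)  011011(✓)  100011(✓)  100111(✓)  101011(✓)  110110  111000(✓)  111100(✓)  111101(✓)
size-2^1 implicants → -01011  0-1011  001-11  00111-  0110-1  01101-  10-011  100-11  111-00  11110-
Unchecked terms (primes): -01011, 0-1011, 001-11, 00111-, 0110-1, 01101-, 10-011, 100-11, 110110, 111-00, 11110-
Minterm coverage:
  m11 ⊆ -01011,0-1011,001-11
  m14 ⊆ 00111- [E]
  m25 ⊆ 0110-1 [E]
  m27 ⊆ 0-1011,0110-1,01101-
  m35 ⊆ 10-011,100-11
  m39 ⊆ 100-11 [E]
  m43 ⊆ -01011,10-011
  m56 ⊆ 111-00 [E]
  m61 ⊆ 11110- [E]
E = {00111-, 0110-1, 100-11, 111-00, 11110-}
Petrick residual → -01011
Cover = b'cd'ef + a'b'cde + a'bcd'f + ab'c'ef + abce'f' + abcde'  |cover|=6

6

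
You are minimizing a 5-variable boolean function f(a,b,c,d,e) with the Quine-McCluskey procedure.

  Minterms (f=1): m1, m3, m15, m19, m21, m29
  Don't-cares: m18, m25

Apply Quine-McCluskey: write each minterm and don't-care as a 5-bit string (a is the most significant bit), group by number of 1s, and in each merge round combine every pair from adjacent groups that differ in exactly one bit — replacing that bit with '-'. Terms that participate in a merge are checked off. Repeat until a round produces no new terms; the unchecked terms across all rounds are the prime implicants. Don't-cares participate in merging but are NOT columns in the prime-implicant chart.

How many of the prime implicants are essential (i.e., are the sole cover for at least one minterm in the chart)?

size-2^0 implicants → 00001(✓)  00011(✓)  01111  10010(✓)  10011(✓)  10101(✓)  11001(✓)  11101(✓)
size-2^1 implicants → -0011  000-1  1-101  1001-  11-01
Unchecked terms (primes): -0011, 000-1, 01111, 1-101, 1001-, 11-01
Minterm coverage:
  m1 ⊆ 000-1 [E]
  m3 ⊆ -0011,000-1
  m15 ⊆ 01111 [E]
  m19 ⊆ -0011,1001-
  m21 ⊆ 1-101 [E]
  m29 ⊆ 1-101,11-01
E = {000-1, 01111, 1-101}

3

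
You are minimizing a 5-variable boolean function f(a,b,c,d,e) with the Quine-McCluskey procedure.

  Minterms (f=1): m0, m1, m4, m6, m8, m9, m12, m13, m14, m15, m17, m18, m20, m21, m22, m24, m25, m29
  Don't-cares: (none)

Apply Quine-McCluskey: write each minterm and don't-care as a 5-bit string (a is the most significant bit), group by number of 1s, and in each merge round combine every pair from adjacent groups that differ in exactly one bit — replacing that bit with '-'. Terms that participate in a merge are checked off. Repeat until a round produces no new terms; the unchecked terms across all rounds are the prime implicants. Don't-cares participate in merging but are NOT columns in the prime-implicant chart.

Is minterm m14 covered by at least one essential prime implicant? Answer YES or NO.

YES

size-2^0 implicants → 00000(✓)  00001(✓)  00100(✓)  00110(✓)  01000(✓)  01001(✓)  01100(✓)  01101(✓)  01110(✓)  01111(✓)  10001(✓)  10010(✓)  10100(✓)  10101(✓)  10110(✓)  11000(✓)  11001(✓)  11101(✓)
size-2^1 implicants → -0001(✓)  -0100(✓)  -0110(✓)  -1000(✓)  -1001(✓)  -1101(✓)  0-000(✓)  0-001(✓)  0-100(✓)  0-110(✓)  00-00(✓)  0000-(✓)  001-0(✓)  01-00(✓)  01-01(✓)  0100-(✓)  011-0(✓)  011-1(✓)  0110-(✓)  0111-(✓)  1-001(✓)  1-101(✓)  10-01(✓)  10-10  101-0(✓)  1010-  11-01(✓)  1100-(✓)
size-2^2 implicants → --001  -01-0  -1-01  -100-  0--00  0-00-  0-1-0  01-0-  011--  1--01
Unchecked terms (primes): --001, -01-0, -1-01, -100-, 0--00, 0-00-, 0-1-0, 01-0-, 011--, 1--01, 10-10, 1010-
Minterm coverage:
  m0 ⊆ 0--00,0-00-
  m1 ⊆ --001,0-00-
  m4 ⊆ -01-0,0--00,0-1-0
  m6 ⊆ -01-0,0-1-0
  m8 ⊆ -100-,0--00,0-00-,01-0-
  m9 ⊆ --001,-1-01,-100-,0-00-,01-0-
  m12 ⊆ 0--00,0-1-0,01-0-,011--
  m13 ⊆ -1-01,01-0-,011--
  m14 ⊆ 0-1-0,011--
  m15 ⊆ 011-- [E]
  m17 ⊆ --001,1--01
  m18 ⊆ 10-10 [E]
  m20 ⊆ -01-0,1010-
  m21 ⊆ 1--01,1010-
  m22 ⊆ -01-0,10-10
  m24 ⊆ -100- [E]
  m25 ⊆ --001,-1-01,-100-,1--01
  m29 ⊆ -1-01,1--01
E = {-100-, 011--, 10-10}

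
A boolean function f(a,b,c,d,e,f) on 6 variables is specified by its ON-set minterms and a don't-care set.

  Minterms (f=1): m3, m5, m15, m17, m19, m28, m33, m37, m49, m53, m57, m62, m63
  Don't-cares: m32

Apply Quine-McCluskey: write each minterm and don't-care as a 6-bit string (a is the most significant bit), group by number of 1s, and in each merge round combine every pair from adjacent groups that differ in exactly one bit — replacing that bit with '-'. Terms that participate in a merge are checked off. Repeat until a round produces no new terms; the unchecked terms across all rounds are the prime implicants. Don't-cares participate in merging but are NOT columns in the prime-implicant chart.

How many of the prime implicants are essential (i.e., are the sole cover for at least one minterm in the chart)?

Round 0: 000011✓ 000101✓ 001111 010001✓ 010011✓ 011100 100000✓ 100001✓ 100101✓ 110001✓ 110101✓ 111001✓ 111110✓ 111111✓
Round 1: -00101 -10001 0-0011 0100-1 1-0001✓ 1-0101✓ 100-01✓ 10000- 11-001 110-01✓ 11111-
Round 2: 1-0-01
PIs = {-00101, -10001, 0-0011, 001111, 0100-1, 011100, 1-0-01, 10000-, 11-001, 11111-}
Coverage chart:
  m3: 0-0011 ←essential
  m5: -00101 ←essential
  m15: 001111 ←essential
  m17: -10001,0100-1
  m19: 0-0011,0100-1
  m28: 011100 ←essential
  m33: 1-0-01,10000-
  m37: -00101,1-0-01
  m49: -10001,1-0-01,11-001
  m53: 1-0-01 ←essential
  m57: 11-001 ←essential
  m62: 11111- ←essential
  m63: 11111- ←essential
Essential: -00101, 0-0011, 001111, 011100, 1-0-01, 11-001, 11111-

7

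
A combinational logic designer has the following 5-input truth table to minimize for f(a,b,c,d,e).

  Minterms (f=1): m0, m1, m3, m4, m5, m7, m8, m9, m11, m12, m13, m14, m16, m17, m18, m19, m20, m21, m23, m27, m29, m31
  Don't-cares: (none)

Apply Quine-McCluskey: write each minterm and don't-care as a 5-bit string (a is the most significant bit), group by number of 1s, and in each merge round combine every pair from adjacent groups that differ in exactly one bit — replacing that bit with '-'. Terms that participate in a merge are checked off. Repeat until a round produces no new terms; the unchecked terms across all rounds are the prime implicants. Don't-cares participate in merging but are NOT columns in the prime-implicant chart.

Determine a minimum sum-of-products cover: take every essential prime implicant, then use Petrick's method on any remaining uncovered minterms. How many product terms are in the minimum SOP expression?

Round 0: 00000✓ 00001✓ 00011✓ 00100✓ 00101✓ 00111✓ 01000✓ 01001✓ 01011✓ 01100✓ 01101✓ 01110✓ 10000✓ 10001✓ 10010✓ 10011✓ 10100✓ 10101✓ 10111✓ 11011✓ 11101✓ 11111✓
Round 1: -0000✓ -0001✓ -0011✓ -0100✓ -0101✓ -0111✓ -1011✓ -1101✓ 0-000✓ 0-001✓ 0-011✓ 0-100✓ 0-101✓ 00-00✓ 00-01✓ 00-11✓ 000-1✓ 0000-✓ 001-1✓ 0010-✓ 01-00✓ 01-01✓ 010-1✓ 0100-✓ 011-0 0110-✓ 1-011✓ 1-101✓ 1-111✓ 10-00✓ 10-01✓ 10-11✓ 100-0✓ 100-1✓ 1000-✓ 1001-✓ 101-1✓ 1010-✓ 11-11✓ 111-1✓
Round 2: --011 --101 -0-00✓ -0-01✓ -0-11✓ -00-1✓ -000-✓ -01-1✓ -010-✓ 0--00✓ 0--01✓ 0-0-1 0-00-✓ 0-10-✓ 00--1✓ 00-0-✓ 01-0-✓ 1--11 1-1-1 10--1✓ 10-0-✓ 100--
Round 3: -0--1 -0-0- 0--0-
PIs = {--011, --101, -0--1, -0-0-, 0--0-, 0-0-1, 011-0, 1--11, 1-1-1, 100--}
Coverage chart:
  m0: -0-0-,0--0-
  m1: -0--1,-0-0-,0--0-,0-0-1
  m3: --011,-0--1,0-0-1
  m4: -0-0-,0--0-
  m5: --101,-0--1,-0-0-,0--0-
  m7: -0--1 ←essential
  m8: 0--0- ←essential
  m9: 0--0-,0-0-1
  m11: --011,0-0-1
  m12: 0--0-,011-0
  m13: --101,0--0-
  m14: 011-0 ←essential
  m16: -0-0-,100--
  m17: -0--1,-0-0-,100--
  m18: 100-- ←essential
  m19: --011,-0--1,1--11,100--
  m20: -0-0- ←essential
  m21: --101,-0--1,-0-0-,1-1-1
  m23: -0--1,1--11,1-1-1
  m27: --011,1--11
  m29: --101,1-1-1
  m31: 1--11,1-1-1
Essential: -0--1, -0-0-, 0--0-, 011-0, 100--
Petrick residual → --011, 1-1-1
Min cover (7 terms): c'de + b'e + b'd' + a'd' + a'bce' + ace + ab'c'

7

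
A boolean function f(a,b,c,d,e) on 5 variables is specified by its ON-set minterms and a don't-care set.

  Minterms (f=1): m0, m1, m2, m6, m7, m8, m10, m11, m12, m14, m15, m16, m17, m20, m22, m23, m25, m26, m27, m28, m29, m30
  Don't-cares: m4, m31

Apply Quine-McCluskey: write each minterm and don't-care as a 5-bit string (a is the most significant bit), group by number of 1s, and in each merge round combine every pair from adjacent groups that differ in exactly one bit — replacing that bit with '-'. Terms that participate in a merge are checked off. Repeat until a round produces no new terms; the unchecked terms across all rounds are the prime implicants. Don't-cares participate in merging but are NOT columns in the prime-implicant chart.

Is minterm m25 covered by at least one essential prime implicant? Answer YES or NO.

NO

size-2^0 implicants → 00000(✓)  00001(✓)  00010(✓)  00100(✓)  00110(✓)  00111(✓)  01000(✓)  01010(✓)  01011(✓)  01100(✓)  01110(✓)  01111(✓)  10000(✓)  10001(✓)  10100(✓)  10110(✓)  10111(✓)  11001(✓)  11010(✓)  11011(✓)  11100(✓)  11101(✓)  11110(✓)  11111(✓)
size-2^1 implicants → -0000(✓)  -0001(✓)  -0100(✓)  -0110(✓)  -0111(✓)  -1010(✓)  -1011(✓)  -1100(✓)  -1110(✓)  -1111(✓)  0-000(✓)  0-010(✓)  0-100(✓)  0-110(✓)  0-111(✓)  00-00(✓)  00-10(✓)  000-0(✓)  0000-(✓)  001-0(✓)  0011-(✓)  01-00(✓)  01-10(✓)  01-11(✓)  010-0(✓)  0101-(✓)  011-0(✓)  0111-(✓)  1-001  1-100(✓)  1-110(✓)  1-111(✓)  10-00(✓)  1000-(✓)  101-0(✓)  1011-(✓)  11-01(✓)  11-10(✓)  11-11(✓)  110-1(✓)  1101-(✓)  111-0(✓)  111-1(✓)  1110-(✓)  1111-(✓)
size-2^2 implicants → --100(✓)  --110(✓)  --111(✓)  -0-00  -000-  -01-0(✓)  -011-(✓)  -1-10(✓)  -1-11(✓)  -101-(✓)  -11-0(✓)  -111-(✓)  0--00(✓)  0--10(✓)  0-0-0(✓)  0-1-0(✓)  0-11-(✓)  00--0(✓)  01--0(✓)  01-1-(✓)  1-1-0(✓)  1-11-(✓)  11--1  11-1-(✓)  111--
size-2^3 implicants → --1-0  --11-  -1-1-  0---0
Unchecked terms (primes): --1-0, --11-, -0-00, -000-, -1-1-, 0---0, 1-001, 11--1, 111--
Minterm coverage:
  m0 ⊆ -0-00,-000-,0---0
  m1 ⊆ -000- [E]
  m2 ⊆ 0---0 [E]
  m6 ⊆ --1-0,--11-,0---0
  m7 ⊆ --11- [E]
  m8 ⊆ 0---0 [E]
  m10 ⊆ -1-1-,0---0
  m11 ⊆ -1-1- [E]
  m12 ⊆ --1-0,0---0
  m14 ⊆ --1-0,--11-,-1-1-,0---0
  m15 ⊆ --11-,-1-1-
  m16 ⊆ -0-00,-000-
  m17 ⊆ -000-,1-001
  m20 ⊆ --1-0,-0-00
  m22 ⊆ --1-0,--11-
  m23 ⊆ --11- [E]
  m25 ⊆ 1-001,11--1
  m26 ⊆ -1-1- [E]
  m27 ⊆ -1-1-,11--1
  m28 ⊆ --1-0,111--
  m29 ⊆ 11--1,111--
  m30 ⊆ --1-0,--11-,-1-1-,111--
E = {--11-, -000-, -1-1-, 0---0}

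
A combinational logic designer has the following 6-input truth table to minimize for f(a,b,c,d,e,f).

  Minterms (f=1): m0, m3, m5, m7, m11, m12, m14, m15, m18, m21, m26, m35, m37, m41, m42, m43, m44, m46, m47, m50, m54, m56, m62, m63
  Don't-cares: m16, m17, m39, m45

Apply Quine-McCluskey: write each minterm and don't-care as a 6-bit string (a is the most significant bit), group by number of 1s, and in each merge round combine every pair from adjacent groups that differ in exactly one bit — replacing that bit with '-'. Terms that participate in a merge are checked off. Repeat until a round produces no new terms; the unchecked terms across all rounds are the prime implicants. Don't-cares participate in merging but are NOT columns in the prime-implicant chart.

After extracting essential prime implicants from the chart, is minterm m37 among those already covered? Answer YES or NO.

size-2^0 implicants → 000000(✓)  000011(✓)  000101(✓)  000111(✓)  001011(✓)  001100(✓)  001110(✓)  001111(✓)  010000(✓)  010001(✓)  010010(✓)  010101(✓)  011010(✓)  100011(✓)  100101(✓)  100111(✓)  101001(✓)  101010(✓)  101011(✓)  101100(✓)  101101(✓)  101110(✓)  101111(✓)  110010(✓)  110110(✓)  111000  111110(✓)  111111(✓)
size-2^1 implicants → -00011(✓)  -00101(✓)  -00111(✓)  -01011(✓)  -01100(✓)  -01110(✓)  -01111(✓)  -10010  0-0000  0-0101  00-011(✓)  00-111(✓)  000-11(✓)  0001-1(✓)  001-11(✓)  0011-0(✓)  00111-(✓)  01-010  010-01  0100-0  01000-  1-1110(✓)  1-1111(✓)  10-011(✓)  10-101(✓)  10-111(✓)  100-11(✓)  1001-1(✓)  101-01(✓)  101-10(✓)  101-11(✓)  1010-1(✓)  10101-(✓)  1011-0(✓)  1011-1(✓)  10110-(✓)  10111-(✓)  11-110  110-10  11111-(✓)
size-2^2 implicants → -0-011(✓)  -0-111(✓)  -00-11(✓)  -001-1  -01-11(✓)  -011-0  -0111-  00--11(✓)  1-111-  10--11(✓)  10-1-1  101--1  101-1-  1011--
size-2^3 implicants → -0--11
Unchecked terms (primes): -0--11, -001-1, -011-0, -0111-, -10010, 0-0000, 0-0101, 01-010, 010-01, 0100-0, 01000-, 1-111-, 10-1-1, 101--1, 101-1-, 1011--, 11-110, 110-10, 111000
Minterm coverage:
  m0 ⊆ 0-0000 [E]
  m3 ⊆ -0--11 [E]
  m5 ⊆ -001-1,0-0101
  m7 ⊆ -0--11,-001-1
  m11 ⊆ -0--11 [E]
  m12 ⊆ -011-0 [E]
  m14 ⊆ -011-0,-0111-
  m15 ⊆ -0--11,-0111-
  m18 ⊆ -10010,01-010,0100-0
  m21 ⊆ 0-0101,010-01
  m26 ⊆ 01-010 [E]
  m35 ⊆ -0--11 [E]
  m37 ⊆ -001-1,10-1-1
  m41 ⊆ 101--1 [E]
  m42 ⊆ 101-1- [E]
  m43 ⊆ -0--11,101--1,101-1-
  m44 ⊆ -011-0,1011--
  m46 ⊆ -011-0,-0111-,1-111-,101-1-,1011--
  m47 ⊆ -0--11,-0111-,1-111-,10-1-1,101--1,101-1-,1011--
  m50 ⊆ -10010,110-10
  m54 ⊆ 11-110,110-10
  m56 ⊆ 111000 [E]
  m62 ⊆ 1-111-,11-110
  m63 ⊆ 1-111- [E]
E = {-0--11, -011-0, 0-0000, 01-010, 1-111-, 101--1, 101-1-, 111000}

NO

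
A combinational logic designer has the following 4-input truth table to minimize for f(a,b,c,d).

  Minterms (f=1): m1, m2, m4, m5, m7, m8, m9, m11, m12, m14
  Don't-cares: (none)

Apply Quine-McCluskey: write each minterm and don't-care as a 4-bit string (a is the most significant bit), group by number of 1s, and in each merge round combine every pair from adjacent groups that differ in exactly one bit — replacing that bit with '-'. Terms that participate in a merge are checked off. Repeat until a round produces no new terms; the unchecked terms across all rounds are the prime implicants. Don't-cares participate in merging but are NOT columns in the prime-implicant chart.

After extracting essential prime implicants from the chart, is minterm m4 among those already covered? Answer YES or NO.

Round 0: 0001✓ 0010 0100✓ 0101✓ 0111✓ 1000✓ 1001✓ 1011✓ 1100✓ 1110✓
Round 1: -001 -100 0-01 01-1 010- 1-00 10-1 100- 11-0
PIs = {-001, -100, 0-01, 0010, 01-1, 010-, 1-00, 10-1, 100-, 11-0}
Coverage chart:
  m1: -001,0-01
  m2: 0010 ←essential
  m4: -100,010-
  m5: 0-01,01-1,010-
  m7: 01-1 ←essential
  m8: 1-00,100-
  m9: -001,10-1,100-
  m11: 10-1 ←essential
  m12: -100,1-00,11-0
  m14: 11-0 ←essential
Essential: 0010, 01-1, 10-1, 11-0

NO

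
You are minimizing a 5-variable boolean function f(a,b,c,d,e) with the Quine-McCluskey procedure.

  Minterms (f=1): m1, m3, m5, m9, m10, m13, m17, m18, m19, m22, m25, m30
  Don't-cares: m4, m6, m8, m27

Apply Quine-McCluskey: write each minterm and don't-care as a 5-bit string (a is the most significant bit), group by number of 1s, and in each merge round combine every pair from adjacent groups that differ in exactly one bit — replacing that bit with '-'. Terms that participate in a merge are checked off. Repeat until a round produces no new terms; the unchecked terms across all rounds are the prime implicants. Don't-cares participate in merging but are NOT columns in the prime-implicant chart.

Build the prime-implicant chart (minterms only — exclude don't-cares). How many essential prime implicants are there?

4

Round 0: 00001✓ 00011✓ 00100✓ 00101✓ 00110✓ 01000✓ 01001✓ 01010✓ 01101✓ 10001✓ 10010✓ 10011✓ 10110✓ 11001✓ 11011✓ 11110✓
Round 1: -0001✓ -0011✓ -0110 -1001✓ 0-001✓ 0-101✓ 00-01✓ 000-1✓ 001-0 0010- 01-01✓ 010-0 0100- 1-001✓ 1-011✓ 1-110 10-10 100-1✓ 1001- 110-1✓
Round 2: --001 -00-1 0--01 1-0-1
PIs = {--001, -00-1, -0110, 0--01, 001-0, 0010-, 010-0, 0100-, 1-0-1, 1-110, 10-10, 1001-}
Coverage chart:
  m1: --001,-00-1,0--01
  m3: -00-1 ←essential
  m5: 0--01,0010-
  m9: --001,0--01,0100-
  m10: 010-0 ←essential
  m13: 0--01 ←essential
  m17: --001,-00-1,1-0-1
  m18: 10-10,1001-
  m19: -00-1,1-0-1,1001-
  m22: -0110,1-110,10-10
  m25: --001,1-0-1
  m30: 1-110 ←essential
Essential: -00-1, 0--01, 010-0, 1-110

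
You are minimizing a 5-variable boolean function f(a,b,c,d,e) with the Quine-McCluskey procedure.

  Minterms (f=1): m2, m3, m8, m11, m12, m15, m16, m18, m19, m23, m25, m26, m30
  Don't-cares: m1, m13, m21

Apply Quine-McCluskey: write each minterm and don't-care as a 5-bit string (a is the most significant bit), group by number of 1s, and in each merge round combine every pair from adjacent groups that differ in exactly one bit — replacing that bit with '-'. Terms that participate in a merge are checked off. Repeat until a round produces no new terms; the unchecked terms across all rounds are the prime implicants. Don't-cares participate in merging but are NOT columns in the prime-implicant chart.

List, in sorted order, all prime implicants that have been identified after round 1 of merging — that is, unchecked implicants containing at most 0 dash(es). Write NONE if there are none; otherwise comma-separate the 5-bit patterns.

11001

Round 0: 00001✓ 00010✓ 00011✓ 01000✓ 01011✓ 01100✓ 01101✓ 01111✓ 10000✓ 10010✓ 10011✓ 10101✓ 10111✓ 11001 11010✓ 11110✓
Round 1: -0010✓ -0011✓ 0-011 000-1 0001-✓ 01-00 01-11 011-1 0110- 1-010 10-11 100-0 1001-✓ 101-1 11-10
Round 2: -001-
PIs = {-001-, 0-011, 000-1, 01-00, 01-11, 011-1, 0110-, 1-010, 10-11, 100-0, 101-1, 11-10, 11001}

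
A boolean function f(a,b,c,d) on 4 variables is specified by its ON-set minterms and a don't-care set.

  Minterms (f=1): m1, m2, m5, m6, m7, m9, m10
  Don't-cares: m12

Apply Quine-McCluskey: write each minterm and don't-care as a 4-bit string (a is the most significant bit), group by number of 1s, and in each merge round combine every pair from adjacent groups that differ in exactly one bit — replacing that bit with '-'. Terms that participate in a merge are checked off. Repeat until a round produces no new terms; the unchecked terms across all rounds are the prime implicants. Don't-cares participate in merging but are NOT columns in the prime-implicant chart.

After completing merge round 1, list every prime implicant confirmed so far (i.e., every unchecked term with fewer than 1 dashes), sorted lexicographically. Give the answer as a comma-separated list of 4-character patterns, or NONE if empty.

[col 0] 0001*, 0010*, 0101*, 0110*, 0111*, 1001*, 1010*, 1100
[col 1] -001, -010, 0-01, 0-10, 01-1, 011-
Prime implicants: -001, -010, 0-01, 0-10, 01-1, 011-, 1100

1100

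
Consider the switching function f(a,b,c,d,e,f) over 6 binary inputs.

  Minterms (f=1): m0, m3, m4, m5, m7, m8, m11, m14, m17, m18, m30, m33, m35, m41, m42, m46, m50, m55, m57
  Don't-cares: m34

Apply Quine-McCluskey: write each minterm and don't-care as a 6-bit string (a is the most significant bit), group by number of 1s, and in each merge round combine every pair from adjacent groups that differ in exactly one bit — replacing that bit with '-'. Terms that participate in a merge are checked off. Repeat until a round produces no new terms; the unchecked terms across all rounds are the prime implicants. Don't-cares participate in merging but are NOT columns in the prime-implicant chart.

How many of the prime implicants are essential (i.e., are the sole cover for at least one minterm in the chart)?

7

size-2^0 implicants → 000000(✓)  000011(✓)  000100(✓)  000101(✓)  000111(✓)  001000(✓)  001011(✓)  001110(✓)  010001  010010(✓)  011110(✓)  100001(✓)  100010(✓)  100011(✓)  101001(✓)  101010(✓)  101110(✓)  110010(✓)  110111  111001(✓)
size-2^1 implicants → -00011  -01110  -10010  0-1110  00-000  00-011  000-00  000-11  0001-1  00010-  1-0010  1-1001  10-001  10-010  1000-1  10001-  101-10
Unchecked terms (primes): -00011, -01110, -10010, 0-1110, 00-000, 00-011, 000-00, 000-11, 0001-1, 00010-, 010001, 1-0010, 1-1001, 10-001, 10-010, 1000-1, 10001-, 101-10, 110111
Minterm coverage:
  m0 ⊆ 00-000,000-00
  m3 ⊆ -00011,00-011,000-11
  m4 ⊆ 000-00,00010-
  m5 ⊆ 0001-1,00010-
  m7 ⊆ 000-11,0001-1
  m8 ⊆ 00-000 [E]
  m11 ⊆ 00-011 [E]
  m14 ⊆ -01110,0-1110
  m17 ⊆ 010001 [E]
  m18 ⊆ -10010 [E]
  m30 ⊆ 0-1110 [E]
  m33 ⊆ 10-001,1000-1
  m35 ⊆ -00011,1000-1,10001-
  m41 ⊆ 1-1001,10-001
  m42 ⊆ 10-010,101-10
  m46 ⊆ -01110,101-10
  m50 ⊆ -10010,1-0010
  m55 ⊆ 110111 [E]
  m57 ⊆ 1-1001 [E]
E = {-10010, 0-1110, 00-000, 00-011, 010001, 1-1001, 110111}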